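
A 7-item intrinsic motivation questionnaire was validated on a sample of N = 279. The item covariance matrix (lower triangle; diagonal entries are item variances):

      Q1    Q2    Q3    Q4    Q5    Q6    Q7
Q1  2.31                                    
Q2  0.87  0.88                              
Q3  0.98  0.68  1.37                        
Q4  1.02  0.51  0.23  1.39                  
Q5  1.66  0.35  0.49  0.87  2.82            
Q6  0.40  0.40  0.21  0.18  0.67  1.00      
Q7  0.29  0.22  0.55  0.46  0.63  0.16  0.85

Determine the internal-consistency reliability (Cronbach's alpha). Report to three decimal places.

Σσᵢ² = 2.31 + 0.88 + 1.37 + 1.39 + 2.82 + 1.00 + 0.85 = 10.62
Σ_{i<j} σ_ij = 11.83
total variance = 10.62 + 2 × 11.83 = 34.28
α = (k/(k−1))·(1 − Σσᵢ²/total variance) = (7/6)·(1 − 10.62/34.28) = 0.805

Cronbach's alpha = 0.805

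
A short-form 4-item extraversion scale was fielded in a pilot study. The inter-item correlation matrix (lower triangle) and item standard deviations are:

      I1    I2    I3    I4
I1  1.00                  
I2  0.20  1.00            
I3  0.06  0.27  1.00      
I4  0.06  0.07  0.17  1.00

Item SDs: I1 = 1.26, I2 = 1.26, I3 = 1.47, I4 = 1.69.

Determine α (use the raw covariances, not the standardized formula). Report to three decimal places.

Σσ²ᵢ = 1.26² + 1.26² + 1.47² + 1.69² = 8.1922
Covariances σ_ij = r_ij · s_i · s_j:
  σ(I1,I2) = 0.20 × 1.26 × 1.26 = 0.3175
  σ(I1,I3) = 0.06 × 1.26 × 1.47 = 0.1111
  σ(I1,I4) = 0.06 × 1.26 × 1.69 = 0.1278
  σ(I2,I3) = 0.27 × 1.26 × 1.47 = 0.5001
  σ(I2,I4) = 0.07 × 1.26 × 1.69 = 0.1491
  σ(I3,I4) = 0.17 × 1.47 × 1.69 = 0.4223
σ²_T = Σσ²ᵢ + 2·Σσ_ij = 8.1922 + 2 × 1.6279 = 11.4480
α = (4/3)·(1 − 8.1922/11.4480) = 0.379

α = 0.379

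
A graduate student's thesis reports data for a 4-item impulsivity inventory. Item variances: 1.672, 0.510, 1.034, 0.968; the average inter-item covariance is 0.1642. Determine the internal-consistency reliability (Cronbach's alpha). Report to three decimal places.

Cronbach's alpha = 0.427

sum of item variances = 1.672 + 0.510 + 1.034 + 0.968 = 4.184
Sum of the 6 distinct covariances = 6 × 0.1642 = 0.9852
σ²_total = sum of item variances + 2·Σcov = 4.184 + 2 × 0.9852 = 6.1544
α = (4/3)·(1 − 4.184/6.1544) = 0.427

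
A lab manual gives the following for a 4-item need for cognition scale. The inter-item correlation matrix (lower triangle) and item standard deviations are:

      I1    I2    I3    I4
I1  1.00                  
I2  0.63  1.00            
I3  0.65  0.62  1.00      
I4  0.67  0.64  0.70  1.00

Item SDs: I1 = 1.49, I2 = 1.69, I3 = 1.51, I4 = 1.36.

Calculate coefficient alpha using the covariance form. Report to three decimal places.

α = 0.879

Σσ²ᵢ = 1.49² + 1.69² + 1.51² + 1.36² = 9.2059
Covariances σ_ij = r_ij · s_i · s_j:
  σ(I1,I2) = 0.63 × 1.49 × 1.69 = 1.5864
  σ(I1,I3) = 0.65 × 1.49 × 1.51 = 1.4624
  σ(I1,I4) = 0.67 × 1.49 × 1.36 = 1.3577
  σ(I2,I3) = 0.62 × 1.69 × 1.51 = 1.5822
  σ(I2,I4) = 0.64 × 1.69 × 1.36 = 1.4710
  σ(I3,I4) = 0.70 × 1.51 × 1.36 = 1.4375
σ²_T = Σσ²ᵢ + 2·Σσ_ij = 9.2059 + 2 × 8.8972 = 27.0003
α = (4/3)·(1 − 9.2059/27.0003) = 0.879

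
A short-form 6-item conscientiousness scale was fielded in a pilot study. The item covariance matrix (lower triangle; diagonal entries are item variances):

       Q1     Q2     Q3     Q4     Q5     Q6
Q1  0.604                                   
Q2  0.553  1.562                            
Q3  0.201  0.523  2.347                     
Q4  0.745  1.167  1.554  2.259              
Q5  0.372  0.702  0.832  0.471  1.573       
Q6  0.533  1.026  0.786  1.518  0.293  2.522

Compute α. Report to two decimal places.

α = 0.81

ΣVar(i) = 0.604 + 1.562 + 2.347 + 2.259 + 1.573 + 2.522 = 10.867
Sum of off-diagonal covariances = 11.276
total variance = 10.867 + 2 × 11.276 = 33.419
α = (k/(k−1))·(1 − ΣVar(i)/total variance) = (6/5)·(1 − 10.867/33.419) = 0.81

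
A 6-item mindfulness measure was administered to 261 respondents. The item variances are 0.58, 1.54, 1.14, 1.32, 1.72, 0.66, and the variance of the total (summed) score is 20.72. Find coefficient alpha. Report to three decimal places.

coefficient alpha = 0.797

Σσ²ᵢ = 0.58 + 1.54 + 1.14 + 1.32 + 1.72 + 0.66 = 6.96
α = (k/(k−1))·(1 − Σσ²ᵢ/total variance) = (6/5)·(1 − 6.96/20.72) = 0.797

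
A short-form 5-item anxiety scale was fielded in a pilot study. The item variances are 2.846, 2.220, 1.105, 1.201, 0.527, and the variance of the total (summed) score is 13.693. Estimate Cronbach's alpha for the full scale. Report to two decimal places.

ΣVar(i) = 2.846 + 2.220 + 1.105 + 1.201 + 0.527 = 7.899
α = (k/(k−1))·(1 − ΣVar(i)/σ²_T) = (5/4)·(1 − 7.899/13.693) = 0.53

Cronbach's alpha = 0.53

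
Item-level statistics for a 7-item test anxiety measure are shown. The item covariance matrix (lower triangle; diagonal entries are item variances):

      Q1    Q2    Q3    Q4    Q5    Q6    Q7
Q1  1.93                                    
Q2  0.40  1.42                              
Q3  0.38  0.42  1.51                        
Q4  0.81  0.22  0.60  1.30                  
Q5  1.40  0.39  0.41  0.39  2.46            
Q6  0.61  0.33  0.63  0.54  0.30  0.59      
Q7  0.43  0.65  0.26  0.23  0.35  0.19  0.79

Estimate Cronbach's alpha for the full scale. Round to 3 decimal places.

ΣVar(i) = 1.93 + 1.42 + 1.51 + 1.30 + 2.46 + 0.59 + 0.79 = 10.00
Sum of off-diagonal covariances = 9.94
Var(T) = 10.00 + 2 × 9.94 = 29.88
α = (k/(k−1))·(1 − ΣVar(i)/Var(T)) = (7/6)·(1 − 10.00/29.88) = 0.776

Cronbach's alpha = 0.776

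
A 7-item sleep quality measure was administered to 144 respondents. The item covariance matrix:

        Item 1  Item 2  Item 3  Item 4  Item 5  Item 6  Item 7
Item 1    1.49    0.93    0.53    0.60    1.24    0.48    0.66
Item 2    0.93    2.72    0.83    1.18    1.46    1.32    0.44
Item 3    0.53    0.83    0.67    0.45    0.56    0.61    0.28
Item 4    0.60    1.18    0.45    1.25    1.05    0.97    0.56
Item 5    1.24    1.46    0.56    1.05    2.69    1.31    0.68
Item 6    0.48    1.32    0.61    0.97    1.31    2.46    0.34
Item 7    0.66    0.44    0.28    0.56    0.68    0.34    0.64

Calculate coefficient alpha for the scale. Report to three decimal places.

ΣVar(i) = 1.49 + 2.72 + 0.67 + 1.25 + 2.69 + 2.46 + 0.64 = 11.92
Sum of the distinct covariances = 16.48
total variance = 11.92 + 2 × 16.48 = 44.88
α = (k/(k−1))·(1 − ΣVar(i)/total variance) = (7/6)·(1 − 11.92/44.88) = 0.857

coefficient alpha = 0.857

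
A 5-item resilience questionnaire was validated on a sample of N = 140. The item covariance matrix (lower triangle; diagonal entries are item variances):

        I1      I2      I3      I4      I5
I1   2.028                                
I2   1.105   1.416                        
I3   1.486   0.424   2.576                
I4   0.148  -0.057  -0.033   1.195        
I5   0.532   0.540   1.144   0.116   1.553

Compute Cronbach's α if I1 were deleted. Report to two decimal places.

Cronbach's α = 0.52

Remaining items: I2, I3, I4, I5 (k = 4).
ΣVar(i) = 1.416 + 2.576 + 1.195 + 1.553 = 6.740
Var(T) = 6.740 + 2 × 2.134 = 11.008
α (item deleted) = (4/3)·(1 − 6.740/11.008) = 0.52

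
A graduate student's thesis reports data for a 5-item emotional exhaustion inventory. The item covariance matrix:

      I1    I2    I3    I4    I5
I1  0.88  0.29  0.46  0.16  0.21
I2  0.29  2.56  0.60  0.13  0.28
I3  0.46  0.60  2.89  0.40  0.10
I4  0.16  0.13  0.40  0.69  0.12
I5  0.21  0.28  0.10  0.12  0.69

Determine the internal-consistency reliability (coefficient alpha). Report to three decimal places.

Σσ²ᵢ = 0.88 + 2.56 + 2.89 + 0.69 + 0.69 = 7.71
Sum of off-diagonal covariances = 2.75
total variance = 7.71 + 2 × 2.75 = 13.21
α = (k/(k−1))·(1 − Σσ²ᵢ/total variance) = (5/4)·(1 − 7.71/13.21) = 0.520

α = 0.520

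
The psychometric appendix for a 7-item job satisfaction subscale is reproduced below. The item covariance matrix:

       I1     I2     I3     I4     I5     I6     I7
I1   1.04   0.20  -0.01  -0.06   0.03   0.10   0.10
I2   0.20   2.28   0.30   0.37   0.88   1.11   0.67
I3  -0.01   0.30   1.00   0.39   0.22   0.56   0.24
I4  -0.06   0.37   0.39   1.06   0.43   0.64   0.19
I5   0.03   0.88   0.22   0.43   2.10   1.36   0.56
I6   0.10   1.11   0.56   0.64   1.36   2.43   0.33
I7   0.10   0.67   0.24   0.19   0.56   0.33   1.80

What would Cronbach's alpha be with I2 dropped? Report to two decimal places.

Remaining items: I1, I3, I4, I5, I6, I7 (k = 6).
ΣVar(i) = 1.04 + 1.00 + 1.06 + 2.10 + 2.43 + 1.80 = 9.43
total variance = 9.43 + 2 × 5.08 = 19.59
α (item deleted) = (6/5)·(1 − 9.43/19.59) = 0.62

Cronbach's alpha = 0.62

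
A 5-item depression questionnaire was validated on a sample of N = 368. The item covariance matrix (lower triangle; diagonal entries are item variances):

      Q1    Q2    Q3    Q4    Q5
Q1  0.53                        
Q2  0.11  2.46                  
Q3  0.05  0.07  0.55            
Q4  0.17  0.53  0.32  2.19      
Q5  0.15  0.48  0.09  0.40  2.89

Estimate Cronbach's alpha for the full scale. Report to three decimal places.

α = 0.443

ΣVar(i) = 0.53 + 2.46 + 0.55 + 2.19 + 2.89 = 8.62
Σ_{i<j} σ_ij = 2.37
σ²_total = 8.62 + 2 × 2.37 = 13.36
α = (k/(k−1))·(1 − ΣVar(i)/σ²_total) = (5/4)·(1 − 8.62/13.36) = 0.443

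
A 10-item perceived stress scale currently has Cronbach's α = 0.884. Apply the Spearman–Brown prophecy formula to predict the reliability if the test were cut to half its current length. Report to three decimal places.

Length factor m = 1/2
α' = m·α / (1 − (1−m)·α)
   = 1/2 × 0.884 / (1 − (1 − 1/2) × 0.884)
   = 0.4420 / 0.5580 = 0.792

predicted reliability = 0.792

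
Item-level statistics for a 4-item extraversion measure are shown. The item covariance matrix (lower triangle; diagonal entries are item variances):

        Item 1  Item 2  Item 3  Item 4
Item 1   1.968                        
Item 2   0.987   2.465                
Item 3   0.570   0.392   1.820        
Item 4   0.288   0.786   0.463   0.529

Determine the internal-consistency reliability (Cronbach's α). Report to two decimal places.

ΣVar(i) = 1.968 + 2.465 + 1.820 + 0.529 = 6.782
Sum of the distinct covariances = 3.486
σ²_T = 6.782 + 2 × 3.486 = 13.754
α = (k/(k−1))·(1 − ΣVar(i)/σ²_T) = (4/3)·(1 − 6.782/13.754) = 0.68

α = 0.68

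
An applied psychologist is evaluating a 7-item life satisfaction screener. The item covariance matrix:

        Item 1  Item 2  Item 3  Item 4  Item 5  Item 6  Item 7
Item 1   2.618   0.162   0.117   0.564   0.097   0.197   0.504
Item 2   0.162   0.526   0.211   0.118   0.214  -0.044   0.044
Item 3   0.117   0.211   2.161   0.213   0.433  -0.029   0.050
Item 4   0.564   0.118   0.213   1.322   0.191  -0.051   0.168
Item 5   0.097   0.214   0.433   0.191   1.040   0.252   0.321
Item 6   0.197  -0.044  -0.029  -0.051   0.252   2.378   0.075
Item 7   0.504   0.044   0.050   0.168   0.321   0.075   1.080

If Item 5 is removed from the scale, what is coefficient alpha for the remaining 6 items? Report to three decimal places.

Remaining items: Item 1, Item 2, Item 3, Item 4, Item 6, Item 7 (k = 6).
Σσᵢ² = 2.618 + 0.526 + 2.161 + 1.322 + 2.378 + 1.080 = 10.085
σ²_T = 10.085 + 2 × 2.299 = 14.683
α (item deleted) = (6/5)·(1 − 10.085/14.683) = 0.376

α = 0.376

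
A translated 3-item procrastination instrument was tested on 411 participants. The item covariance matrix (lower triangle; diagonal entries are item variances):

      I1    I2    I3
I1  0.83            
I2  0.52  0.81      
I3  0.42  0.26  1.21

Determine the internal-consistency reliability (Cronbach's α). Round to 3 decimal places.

α = 0.686

sum of item variances = 0.83 + 0.81 + 1.21 = 2.85
Σ_{i<j} σ_ij = 1.20
σ²_T = 2.85 + 2 × 1.20 = 5.25
α = (k/(k−1))·(1 − sum of item variances/σ²_T) = (3/2)·(1 − 2.85/5.25) = 0.686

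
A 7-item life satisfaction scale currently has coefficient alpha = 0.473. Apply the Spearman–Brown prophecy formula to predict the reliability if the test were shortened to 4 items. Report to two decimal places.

Length factor m = 4/7 = 0.5714
α' = m·α / (1 − (1−m)·α)
   = 4/7 × 0.473 / (1 − (1 − 4/7) × 0.473)
   = 0.2703 / 0.7973 = 0.34

predicted reliability = 0.34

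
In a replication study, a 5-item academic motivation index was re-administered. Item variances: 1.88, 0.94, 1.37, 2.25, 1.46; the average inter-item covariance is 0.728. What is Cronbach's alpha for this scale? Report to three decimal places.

Σσᵢ² = 1.88 + 0.94 + 1.37 + 2.25 + 1.46 = 7.90
Sum of the 10 distinct covariances = 10 × 0.728 = 7.280
total variance = Σσᵢ² + 2·Σcov = 7.90 + 2 × 7.280 = 22.460
α = (5/4)·(1 − 7.90/22.460) = 0.810

Cronbach's alpha = 0.810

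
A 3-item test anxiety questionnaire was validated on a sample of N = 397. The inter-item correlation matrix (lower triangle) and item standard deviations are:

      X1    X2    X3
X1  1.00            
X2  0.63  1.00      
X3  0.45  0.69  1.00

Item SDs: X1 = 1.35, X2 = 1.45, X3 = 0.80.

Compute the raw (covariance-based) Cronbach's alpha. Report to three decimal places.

Cronbach's alpha = 0.787

Σσ²ᵢ = 1.35² + 1.45² + 0.80² = 4.5650
Covariances σ_ij = r_ij · s_i · s_j:
  σ(X1,X2) = 0.63 × 1.35 × 1.45 = 1.2332
  σ(X1,X3) = 0.45 × 1.35 × 0.80 = 0.4860
  σ(X2,X3) = 0.69 × 1.45 × 0.80 = 0.8004
σ²_T = Σσ²ᵢ + 2·Σσ_ij = 4.5650 + 2 × 2.5196 = 9.6042
α = (3/2)·(1 − 4.5650/9.6042) = 0.787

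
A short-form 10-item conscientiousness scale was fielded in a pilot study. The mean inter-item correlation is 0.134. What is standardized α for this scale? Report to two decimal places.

standardized α = 0.61

Standardized α = k·r̄ / (1 + (k−1)·r̄) = 10 × 0.134 / (1 + 9 × 0.134)
  = 1.3400 / 2.2060 = 0.61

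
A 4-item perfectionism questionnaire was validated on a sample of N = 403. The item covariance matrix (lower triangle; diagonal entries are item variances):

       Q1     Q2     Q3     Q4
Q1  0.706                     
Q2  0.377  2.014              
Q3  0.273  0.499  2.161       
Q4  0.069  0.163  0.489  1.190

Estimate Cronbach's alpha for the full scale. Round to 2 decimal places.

sum of item variances = 0.706 + 2.014 + 2.161 + 1.190 = 6.071
Σ_{i<j} σ_ij = 1.870
Var(T) = 6.071 + 2 × 1.870 = 9.811
α = (k/(k−1))·(1 − sum of item variances/Var(T)) = (4/3)·(1 − 6.071/9.811) = 0.51

α = 0.51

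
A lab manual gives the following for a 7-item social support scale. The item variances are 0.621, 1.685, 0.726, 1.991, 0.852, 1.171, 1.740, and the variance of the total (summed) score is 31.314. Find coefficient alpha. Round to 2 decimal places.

Σσᵢ² = 0.621 + 1.685 + 0.726 + 1.991 + 0.852 + 1.171 + 1.740 = 8.786
α = (k/(k−1))·(1 − Σσᵢ²/total variance) = (7/6)·(1 − 8.786/31.314) = 0.84

coefficient alpha = 0.84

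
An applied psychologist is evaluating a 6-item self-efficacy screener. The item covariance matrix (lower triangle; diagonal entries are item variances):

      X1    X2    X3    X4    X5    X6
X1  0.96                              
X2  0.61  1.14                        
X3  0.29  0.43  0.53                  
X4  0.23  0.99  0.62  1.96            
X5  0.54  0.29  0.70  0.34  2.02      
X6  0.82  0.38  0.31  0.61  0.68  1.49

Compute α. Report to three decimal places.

Σσ²ᵢ = 0.96 + 1.14 + 0.53 + 1.96 + 2.02 + 1.49 = 8.10
Σ_{i<j} σ_ij = 7.84
σ²_total = 8.10 + 2 × 7.84 = 23.78
α = (k/(k−1))·(1 − Σσ²ᵢ/σ²_total) = (6/5)·(1 − 8.10/23.78) = 0.791

α = 0.791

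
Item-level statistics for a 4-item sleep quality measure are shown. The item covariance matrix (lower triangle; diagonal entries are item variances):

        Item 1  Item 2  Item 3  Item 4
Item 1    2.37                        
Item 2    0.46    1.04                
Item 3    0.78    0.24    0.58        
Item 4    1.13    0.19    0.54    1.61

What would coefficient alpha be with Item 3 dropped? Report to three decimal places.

coefficient alpha = 0.622

Remaining items: Item 1, Item 2, Item 4 (k = 3).
Σσ²ᵢ = 2.37 + 1.04 + 1.61 = 5.02
Var(T) = 5.02 + 2 × 1.78 = 8.58
α (item deleted) = (3/2)·(1 − 5.02/8.58) = 0.622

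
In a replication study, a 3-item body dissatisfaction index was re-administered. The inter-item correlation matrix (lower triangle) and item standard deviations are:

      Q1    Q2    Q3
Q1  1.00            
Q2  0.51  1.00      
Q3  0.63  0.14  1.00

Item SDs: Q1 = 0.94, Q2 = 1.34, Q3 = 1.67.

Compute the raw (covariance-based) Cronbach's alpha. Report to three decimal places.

Σσ²ᵢ = 0.94² + 1.34² + 1.67² = 5.4681
Covariances σ_ij = r_ij · s_i · s_j:
  σ(Q1,Q2) = 0.51 × 0.94 × 1.34 = 0.6424
  σ(Q1,Q3) = 0.63 × 0.94 × 1.67 = 0.9890
  σ(Q2,Q3) = 0.14 × 1.34 × 1.67 = 0.3133
σ²_T = Σσ²ᵢ + 2·Σσ_ij = 5.4681 + 2 × 1.9447 = 9.3575
α = (3/2)·(1 − 5.4681/9.3575) = 0.623

Cronbach's alpha = 0.623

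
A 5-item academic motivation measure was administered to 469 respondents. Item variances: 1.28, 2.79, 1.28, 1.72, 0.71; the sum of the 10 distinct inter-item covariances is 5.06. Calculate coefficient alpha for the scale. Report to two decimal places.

α = 0.71

sum of item variances = 1.28 + 2.79 + 1.28 + 1.72 + 0.71 = 7.78
Sum of distinct covariances = 5.06
σ²_T = sum of item variances + 2·Σcov = 7.78 + 2 × 5.06 = 17.90
α = (5/4)·(1 − 7.78/17.90) = 0.71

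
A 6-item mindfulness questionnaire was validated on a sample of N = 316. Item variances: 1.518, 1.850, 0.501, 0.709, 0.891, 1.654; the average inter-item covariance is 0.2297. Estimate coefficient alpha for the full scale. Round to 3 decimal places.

Σσ²ᵢ = 1.518 + 1.850 + 0.501 + 0.709 + 0.891 + 1.654 = 7.123
Sum of the 15 distinct covariances = 15 × 0.2297 = 3.4455
σ²_T = Σσ²ᵢ + 2·Σcov = 7.123 + 2 × 3.4455 = 14.0140
α = (6/5)·(1 − 7.123/14.0140) = 0.590

coefficient alpha = 0.590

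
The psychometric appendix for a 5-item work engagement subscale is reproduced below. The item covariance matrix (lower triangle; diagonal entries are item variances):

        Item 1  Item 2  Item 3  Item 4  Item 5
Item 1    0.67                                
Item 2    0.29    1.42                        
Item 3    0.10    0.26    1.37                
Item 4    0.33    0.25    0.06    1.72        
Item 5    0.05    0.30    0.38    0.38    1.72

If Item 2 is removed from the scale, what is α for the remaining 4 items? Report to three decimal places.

α = 0.429

Remaining items: Item 1, Item 3, Item 4, Item 5 (k = 4).
ΣVar(i) = 0.67 + 1.37 + 1.72 + 1.72 = 5.48
σ²_total = 5.48 + 2 × 1.30 = 8.08
α (item deleted) = (4/3)·(1 − 5.48/8.08) = 0.429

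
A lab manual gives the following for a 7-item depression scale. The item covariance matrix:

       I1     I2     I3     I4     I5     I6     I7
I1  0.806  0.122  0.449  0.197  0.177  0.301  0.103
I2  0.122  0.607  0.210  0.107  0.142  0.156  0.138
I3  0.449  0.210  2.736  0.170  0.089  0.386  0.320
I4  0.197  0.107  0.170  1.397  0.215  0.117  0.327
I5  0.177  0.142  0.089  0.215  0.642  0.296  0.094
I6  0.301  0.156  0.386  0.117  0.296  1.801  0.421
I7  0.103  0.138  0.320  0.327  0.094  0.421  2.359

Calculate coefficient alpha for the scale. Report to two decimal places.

sum of item variances = 0.806 + 0.607 + 2.736 + 1.397 + 0.642 + 1.801 + 2.359 = 10.348
Sum of the distinct covariances = 4.537
σ²_total = 10.348 + 2 × 4.537 = 19.422
α = (k/(k−1))·(1 − sum of item variances/σ²_total) = (7/6)·(1 − 10.348/19.422) = 0.55

coefficient alpha = 0.55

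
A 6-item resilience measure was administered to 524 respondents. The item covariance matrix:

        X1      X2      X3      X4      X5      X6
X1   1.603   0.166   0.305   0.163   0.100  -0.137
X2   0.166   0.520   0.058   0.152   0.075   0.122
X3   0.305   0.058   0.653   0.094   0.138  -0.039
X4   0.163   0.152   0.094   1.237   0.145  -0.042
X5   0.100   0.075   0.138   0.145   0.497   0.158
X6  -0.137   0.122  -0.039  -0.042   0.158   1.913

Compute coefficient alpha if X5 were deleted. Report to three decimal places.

coefficient alpha = 0.277

Remaining items: X1, X2, X3, X4, X6 (k = 5).
Σσᵢ² = 1.603 + 0.520 + 0.653 + 1.237 + 1.913 = 5.926
σ²_T = 5.926 + 2 × 0.842 = 7.610
α (item deleted) = (5/4)·(1 − 5.926/7.610) = 0.277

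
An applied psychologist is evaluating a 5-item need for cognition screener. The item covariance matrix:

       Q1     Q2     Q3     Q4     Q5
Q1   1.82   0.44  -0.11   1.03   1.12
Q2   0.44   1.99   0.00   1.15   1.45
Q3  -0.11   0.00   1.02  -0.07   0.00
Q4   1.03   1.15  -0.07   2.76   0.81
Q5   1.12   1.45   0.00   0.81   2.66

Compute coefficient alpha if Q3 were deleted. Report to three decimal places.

Remaining items: Q1, Q2, Q4, Q5 (k = 4).
ΣVar(i) = 1.82 + 1.99 + 2.76 + 2.66 = 9.23
Var(T) = 9.23 + 2 × 6.00 = 21.23
α (item deleted) = (4/3)·(1 − 9.23/21.23) = 0.754

α = 0.754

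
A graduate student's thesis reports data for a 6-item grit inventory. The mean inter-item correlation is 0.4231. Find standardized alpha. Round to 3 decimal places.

α = 0.815

Standardized α = k·r̄ / (1 + (k−1)·r̄) = 6 × 0.4231 / (1 + 5 × 0.4231)
  = 2.5386 / 3.1155 = 0.815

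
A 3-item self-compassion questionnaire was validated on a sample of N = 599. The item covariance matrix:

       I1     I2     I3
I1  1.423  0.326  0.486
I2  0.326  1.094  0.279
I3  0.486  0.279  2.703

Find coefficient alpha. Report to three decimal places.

sum of item variances = 1.423 + 1.094 + 2.703 = 5.220
Sum of the distinct covariances = 1.091
σ²_total = 5.220 + 2 × 1.091 = 7.402
α = (k/(k−1))·(1 − sum of item variances/σ²_total) = (3/2)·(1 − 5.220/7.402) = 0.442

coefficient alpha = 0.442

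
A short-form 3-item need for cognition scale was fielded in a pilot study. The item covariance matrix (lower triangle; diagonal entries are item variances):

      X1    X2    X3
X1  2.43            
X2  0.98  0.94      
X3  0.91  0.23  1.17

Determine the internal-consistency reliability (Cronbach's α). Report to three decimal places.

ΣVar(i) = 2.43 + 0.94 + 1.17 = 4.54
Sum of the distinct covariances = 2.12
Var(T) = 4.54 + 2 × 2.12 = 8.78
α = (k/(k−1))·(1 − ΣVar(i)/Var(T)) = (3/2)·(1 − 4.54/8.78) = 0.724

α = 0.724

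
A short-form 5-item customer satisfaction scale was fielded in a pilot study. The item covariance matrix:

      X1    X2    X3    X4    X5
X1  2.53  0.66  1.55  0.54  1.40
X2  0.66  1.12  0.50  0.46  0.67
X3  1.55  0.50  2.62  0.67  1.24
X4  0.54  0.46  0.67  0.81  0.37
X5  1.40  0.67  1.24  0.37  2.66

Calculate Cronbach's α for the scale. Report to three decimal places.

ΣVar(i) = 2.53 + 1.12 + 2.62 + 0.81 + 2.66 = 9.74
Sum of the distinct covariances = 8.06
total variance = 9.74 + 2 × 8.06 = 25.86
α = (k/(k−1))·(1 − ΣVar(i)/total variance) = (5/4)·(1 − 9.74/25.86) = 0.779

α = 0.779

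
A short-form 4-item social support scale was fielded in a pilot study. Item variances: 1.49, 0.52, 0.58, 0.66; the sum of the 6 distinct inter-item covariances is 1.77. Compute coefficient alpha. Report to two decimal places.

coefficient alpha = 0.70

ΣVar(i) = 1.49 + 0.52 + 0.58 + 0.66 = 3.25
Sum of distinct covariances = 1.77
σ²_total = ΣVar(i) + 2·Σcov = 3.25 + 2 × 1.77 = 6.79
α = (4/3)·(1 − 3.25/6.79) = 0.70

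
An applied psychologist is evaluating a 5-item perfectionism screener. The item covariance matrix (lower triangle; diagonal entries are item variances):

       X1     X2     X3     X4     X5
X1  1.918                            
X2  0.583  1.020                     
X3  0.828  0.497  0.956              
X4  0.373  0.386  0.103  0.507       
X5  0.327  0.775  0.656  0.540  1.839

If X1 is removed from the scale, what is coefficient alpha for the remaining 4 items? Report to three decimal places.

α = 0.770

Remaining items: X2, X3, X4, X5 (k = 4).
sum of item variances = 1.020 + 0.956 + 0.507 + 1.839 = 4.322
σ²_T = 4.322 + 2 × 2.957 = 10.236
α (item deleted) = (4/3)·(1 − 4.322/10.236) = 0.770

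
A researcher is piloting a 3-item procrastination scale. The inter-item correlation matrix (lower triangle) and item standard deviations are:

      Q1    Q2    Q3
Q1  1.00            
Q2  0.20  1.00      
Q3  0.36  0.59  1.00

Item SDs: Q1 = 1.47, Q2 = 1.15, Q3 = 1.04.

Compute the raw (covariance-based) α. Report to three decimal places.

α = 0.617

Σσ²ᵢ = 1.47² + 1.15² + 1.04² = 4.5650
Covariances σ_ij = r_ij · s_i · s_j:
  σ(Q1,Q2) = 0.20 × 1.47 × 1.15 = 0.3381
  σ(Q1,Q3) = 0.36 × 1.47 × 1.04 = 0.5504
  σ(Q2,Q3) = 0.59 × 1.15 × 1.04 = 0.7056
σ²_T = Σσ²ᵢ + 2·Σσ_ij = 4.5650 + 2 × 1.5941 = 7.7532
α = (3/2)·(1 − 4.5650/7.7532) = 0.617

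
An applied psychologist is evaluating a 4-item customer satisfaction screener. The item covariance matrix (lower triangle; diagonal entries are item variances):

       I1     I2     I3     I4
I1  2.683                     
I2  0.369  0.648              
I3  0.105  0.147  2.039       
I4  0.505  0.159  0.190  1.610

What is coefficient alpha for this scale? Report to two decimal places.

α = 0.40

Σσ²ᵢ = 2.683 + 0.648 + 2.039 + 1.610 = 6.980
Sum of off-diagonal covariances = 1.475
total variance = 6.980 + 2 × 1.475 = 9.930
α = (k/(k−1))·(1 − Σσ²ᵢ/total variance) = (4/3)·(1 − 6.980/9.930) = 0.40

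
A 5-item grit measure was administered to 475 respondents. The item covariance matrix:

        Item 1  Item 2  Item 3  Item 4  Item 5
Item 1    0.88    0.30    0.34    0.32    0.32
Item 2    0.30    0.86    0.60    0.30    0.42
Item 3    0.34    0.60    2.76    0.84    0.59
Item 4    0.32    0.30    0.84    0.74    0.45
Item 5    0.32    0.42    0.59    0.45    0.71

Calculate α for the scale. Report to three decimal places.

α = 0.751

ΣVar(i) = 0.88 + 0.86 + 2.76 + 0.74 + 0.71 = 5.95
Sum of off-diagonal covariances = 4.48
σ²_total = 5.95 + 2 × 4.48 = 14.91
α = (k/(k−1))·(1 − ΣVar(i)/σ²_total) = (5/4)·(1 − 5.95/14.91) = 0.751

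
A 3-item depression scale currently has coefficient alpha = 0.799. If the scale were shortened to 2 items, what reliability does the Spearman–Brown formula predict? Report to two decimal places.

Length factor m = 2/3 = 0.6667
α' = m·α / (1 − (1−m)·α)
   = 2/3 × 0.799 / (1 − (1 − 2/3) × 0.799)
   = 0.5327 / 0.7337 = 0.73

predicted reliability = 0.73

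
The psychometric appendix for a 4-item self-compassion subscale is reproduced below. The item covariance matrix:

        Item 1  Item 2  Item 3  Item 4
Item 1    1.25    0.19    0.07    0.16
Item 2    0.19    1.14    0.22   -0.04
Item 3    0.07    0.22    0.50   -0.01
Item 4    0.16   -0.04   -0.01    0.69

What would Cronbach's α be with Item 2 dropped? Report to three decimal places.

Remaining items: Item 1, Item 3, Item 4 (k = 3).
sum of item variances = 1.25 + 0.50 + 0.69 = 2.44
σ²_T = 2.44 + 2 × 0.22 = 2.88
α (item deleted) = (3/2)·(1 − 2.44/2.88) = 0.229

Cronbach's α = 0.229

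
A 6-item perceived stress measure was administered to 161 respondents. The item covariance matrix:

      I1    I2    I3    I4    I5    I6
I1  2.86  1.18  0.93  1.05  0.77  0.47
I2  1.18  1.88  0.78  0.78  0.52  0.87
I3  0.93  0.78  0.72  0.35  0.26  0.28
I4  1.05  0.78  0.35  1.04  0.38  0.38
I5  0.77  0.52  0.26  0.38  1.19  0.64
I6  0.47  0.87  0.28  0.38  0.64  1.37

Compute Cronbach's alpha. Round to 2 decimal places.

α = 0.82

Σσ²ᵢ = 2.86 + 1.88 + 0.72 + 1.04 + 1.19 + 1.37 = 9.06
Sum of the distinct covariances = 9.64
total variance = 9.06 + 2 × 9.64 = 28.34
α = (k/(k−1))·(1 − Σσ²ᵢ/total variance) = (6/5)·(1 − 9.06/28.34) = 0.82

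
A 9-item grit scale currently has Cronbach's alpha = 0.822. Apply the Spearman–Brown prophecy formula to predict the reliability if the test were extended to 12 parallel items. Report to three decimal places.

predicted reliability = 0.860

Length factor m = 12/9 = 1.3333
α' = m·α / (1 + (m−1)·α)
   = 12/9 × 0.822 / (1 + (12/9 − 1) × 0.822)
   = 1.0960 / 1.2740 = 0.860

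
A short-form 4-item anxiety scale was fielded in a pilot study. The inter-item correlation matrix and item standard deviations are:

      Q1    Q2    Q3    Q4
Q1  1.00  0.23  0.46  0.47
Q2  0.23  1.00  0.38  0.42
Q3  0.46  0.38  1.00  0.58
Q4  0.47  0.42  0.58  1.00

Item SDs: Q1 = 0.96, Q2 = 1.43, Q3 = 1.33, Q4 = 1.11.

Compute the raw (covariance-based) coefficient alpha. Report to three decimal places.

α = 0.734

Σσ²ᵢ = 0.96² + 1.43² + 1.33² + 1.11² = 5.9675
Covariances σ_ij = r_ij · s_i · s_j:
  σ(Q1,Q2) = 0.23 × 0.96 × 1.43 = 0.3157
  σ(Q1,Q3) = 0.46 × 0.96 × 1.33 = 0.5873
  σ(Q1,Q4) = 0.47 × 0.96 × 1.11 = 0.5008
  σ(Q2,Q3) = 0.38 × 1.43 × 1.33 = 0.7227
  σ(Q2,Q4) = 0.42 × 1.43 × 1.11 = 0.6667
  σ(Q3,Q4) = 0.58 × 1.33 × 1.11 = 0.8563
σ²_T = Σσ²ᵢ + 2·Σσ_ij = 5.9675 + 2 × 3.6495 = 13.2665
α = (4/3)·(1 − 5.9675/13.2665) = 0.734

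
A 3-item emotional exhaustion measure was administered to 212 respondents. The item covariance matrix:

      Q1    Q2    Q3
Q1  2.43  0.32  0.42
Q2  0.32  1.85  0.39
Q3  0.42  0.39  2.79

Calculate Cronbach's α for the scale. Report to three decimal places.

Σσᵢ² = 2.43 + 1.85 + 2.79 = 7.07
Sum of off-diagonal covariances = 1.13
Var(T) = 7.07 + 2 × 1.13 = 9.33
α = (k/(k−1))·(1 − Σσᵢ²/Var(T)) = (3/2)·(1 − 7.07/9.33) = 0.363

α = 0.363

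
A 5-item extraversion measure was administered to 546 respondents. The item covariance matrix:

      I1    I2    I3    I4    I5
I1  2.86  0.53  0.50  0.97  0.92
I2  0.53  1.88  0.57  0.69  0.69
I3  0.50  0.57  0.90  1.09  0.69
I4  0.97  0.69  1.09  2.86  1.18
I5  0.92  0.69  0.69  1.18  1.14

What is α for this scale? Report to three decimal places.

ΣVar(i) = 2.86 + 1.88 + 0.90 + 2.86 + 1.14 = 9.64
Σ_{i<j} σ_ij = 7.83
σ²_total = 9.64 + 2 × 7.83 = 25.30
α = (k/(k−1))·(1 − ΣVar(i)/σ²_total) = (5/4)·(1 − 9.64/25.30) = 0.774

α = 0.774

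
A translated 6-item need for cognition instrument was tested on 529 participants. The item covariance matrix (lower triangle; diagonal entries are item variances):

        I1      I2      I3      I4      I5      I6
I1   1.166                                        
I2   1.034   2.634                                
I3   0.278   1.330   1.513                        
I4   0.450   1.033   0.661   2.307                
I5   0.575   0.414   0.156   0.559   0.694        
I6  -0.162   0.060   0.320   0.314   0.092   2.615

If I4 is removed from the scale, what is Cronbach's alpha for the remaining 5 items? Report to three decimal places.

Cronbach's alpha = 0.609

Remaining items: I1, I2, I3, I5, I6 (k = 5).
Σσ²ᵢ = 1.166 + 2.634 + 1.513 + 0.694 + 2.615 = 8.622
σ²_T = 8.622 + 2 × 4.097 = 16.816
α (item deleted) = (5/4)·(1 − 8.622/16.816) = 0.609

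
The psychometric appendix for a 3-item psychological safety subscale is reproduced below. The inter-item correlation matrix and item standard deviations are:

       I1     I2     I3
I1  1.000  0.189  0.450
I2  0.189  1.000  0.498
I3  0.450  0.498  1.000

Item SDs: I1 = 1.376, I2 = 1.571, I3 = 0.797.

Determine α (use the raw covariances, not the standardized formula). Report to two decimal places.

α = 0.57

Σσ²ᵢ = 1.376² + 1.571² + 0.797² = 4.9966
Covariances σ_ij = r_ij · s_i · s_j:
  σ(I1,I2) = 0.189 × 1.376 × 1.571 = 0.4086
  σ(I1,I3) = 0.450 × 1.376 × 0.797 = 0.4935
  σ(I2,I3) = 0.498 × 1.571 × 0.797 = 0.6235
σ²_T = Σσ²ᵢ + 2·Σσ_ij = 4.9966 + 2 × 1.5256 = 8.0478
α = (3/2)·(1 − 4.9966/8.0478) = 0.57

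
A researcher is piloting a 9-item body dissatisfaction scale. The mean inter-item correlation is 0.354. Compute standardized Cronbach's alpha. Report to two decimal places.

standardized Cronbach's alpha = 0.83

Standardized α = k·r̄ / (1 + (k−1)·r̄) = 9 × 0.354 / (1 + 8 × 0.354)
  = 3.1860 / 3.8320 = 0.83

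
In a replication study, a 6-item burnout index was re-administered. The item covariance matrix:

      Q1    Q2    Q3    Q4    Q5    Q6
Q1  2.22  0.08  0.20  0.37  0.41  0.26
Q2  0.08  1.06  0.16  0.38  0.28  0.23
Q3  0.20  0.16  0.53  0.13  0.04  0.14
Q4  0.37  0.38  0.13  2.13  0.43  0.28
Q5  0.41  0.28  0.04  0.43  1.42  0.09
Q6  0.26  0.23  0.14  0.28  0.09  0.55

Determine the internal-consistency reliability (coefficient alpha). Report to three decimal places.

Σσᵢ² = 2.22 + 1.06 + 0.53 + 2.13 + 1.42 + 0.55 = 7.91
Sum of the distinct covariances = 3.48
Var(T) = 7.91 + 2 × 3.48 = 14.87
α = (k/(k−1))·(1 − Σσᵢ²/Var(T)) = (6/5)·(1 − 7.91/14.87) = 0.562

α = 0.562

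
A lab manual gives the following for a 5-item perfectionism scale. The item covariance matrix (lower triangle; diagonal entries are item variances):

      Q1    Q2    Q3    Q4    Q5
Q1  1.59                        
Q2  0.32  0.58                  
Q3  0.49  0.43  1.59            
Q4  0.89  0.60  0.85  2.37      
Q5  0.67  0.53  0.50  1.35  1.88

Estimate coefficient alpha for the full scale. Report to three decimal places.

Σσᵢ² = 1.59 + 0.58 + 1.59 + 2.37 + 1.88 = 8.01
Sum of off-diagonal covariances = 6.63
total variance = 8.01 + 2 × 6.63 = 21.27
α = (k/(k−1))·(1 − Σσᵢ²/total variance) = (5/4)·(1 − 8.01/21.27) = 0.779

α = 0.779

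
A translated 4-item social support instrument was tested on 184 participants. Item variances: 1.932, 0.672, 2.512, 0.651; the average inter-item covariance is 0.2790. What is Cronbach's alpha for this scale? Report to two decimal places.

Cronbach's alpha = 0.49

sum of item variances = 1.932 + 0.672 + 2.512 + 0.651 = 5.767
Sum of the 6 distinct covariances = 6 × 0.2790 = 1.6740
σ²_total = sum of item variances + 2·Σcov = 5.767 + 2 × 1.6740 = 9.1150
α = (4/3)·(1 − 5.767/9.1150) = 0.49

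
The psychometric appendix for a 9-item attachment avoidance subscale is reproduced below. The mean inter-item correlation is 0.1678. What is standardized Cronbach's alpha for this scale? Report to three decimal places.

α = 0.645

Standardized α = k·r̄ / (1 + (k−1)·r̄) = 9 × 0.1678 / (1 + 8 × 0.1678)
  = 1.5102 / 2.3424 = 0.645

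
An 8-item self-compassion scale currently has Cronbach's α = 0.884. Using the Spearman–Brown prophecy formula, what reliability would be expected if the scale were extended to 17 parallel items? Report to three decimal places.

Length factor m = 17/8 = 2.1250
α' = m·α / (1 + (m−1)·α)
   = 17/8 × 0.884 / (1 + (17/8 − 1) × 0.884)
   = 1.8785 / 1.9945 = 0.942

predicted reliability = 0.942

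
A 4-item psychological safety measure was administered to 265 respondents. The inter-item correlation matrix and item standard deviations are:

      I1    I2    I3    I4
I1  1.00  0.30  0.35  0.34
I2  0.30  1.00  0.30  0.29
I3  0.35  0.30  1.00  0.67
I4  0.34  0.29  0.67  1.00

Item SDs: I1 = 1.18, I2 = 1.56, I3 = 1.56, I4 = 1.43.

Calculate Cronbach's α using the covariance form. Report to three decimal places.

Σσ²ᵢ = 1.18² + 1.56² + 1.56² + 1.43² = 8.3045
Covariances σ_ij = r_ij · s_i · s_j:
  σ(I1,I2) = 0.30 × 1.18 × 1.56 = 0.5522
  σ(I1,I3) = 0.35 × 1.18 × 1.56 = 0.6443
  σ(I1,I4) = 0.34 × 1.18 × 1.43 = 0.5737
  σ(I2,I3) = 0.30 × 1.56 × 1.56 = 0.7301
  σ(I2,I4) = 0.29 × 1.56 × 1.43 = 0.6469
  σ(I3,I4) = 0.67 × 1.56 × 1.43 = 1.4946
σ²_T = Σσ²ᵢ + 2·Σσ_ij = 8.3045 + 2 × 4.6418 = 17.5881
α = (4/3)·(1 − 8.3045/17.5881) = 0.704

Cronbach's α = 0.704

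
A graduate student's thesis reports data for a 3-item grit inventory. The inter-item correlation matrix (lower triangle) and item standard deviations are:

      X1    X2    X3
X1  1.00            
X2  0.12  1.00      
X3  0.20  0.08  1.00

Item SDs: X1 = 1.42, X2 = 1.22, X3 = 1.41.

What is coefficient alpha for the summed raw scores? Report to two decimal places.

coefficient alpha = 0.32

Σσ²ᵢ = 1.42² + 1.22² + 1.41² = 5.4929
Covariances σ_ij = r_ij · s_i · s_j:
  σ(X1,X2) = 0.12 × 1.42 × 1.22 = 0.2079
  σ(X1,X3) = 0.20 × 1.42 × 1.41 = 0.4004
  σ(X2,X3) = 0.08 × 1.22 × 1.41 = 0.1376
σ²_T = Σσ²ᵢ + 2·Σσ_ij = 5.4929 + 2 × 0.7459 = 6.9847
α = (3/2)·(1 − 5.4929/6.9847) = 0.32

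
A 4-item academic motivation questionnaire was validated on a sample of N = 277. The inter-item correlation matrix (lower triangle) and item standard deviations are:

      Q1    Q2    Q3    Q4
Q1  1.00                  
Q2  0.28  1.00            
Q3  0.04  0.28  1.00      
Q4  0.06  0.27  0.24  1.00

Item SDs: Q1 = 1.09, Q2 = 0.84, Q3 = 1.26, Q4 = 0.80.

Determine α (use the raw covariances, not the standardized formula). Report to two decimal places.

α = 0.46

Σσ²ᵢ = 1.09² + 0.84² + 1.26² + 0.80² = 4.1213
Covariances σ_ij = r_ij · s_i · s_j:
  σ(Q1,Q2) = 0.28 × 1.09 × 0.84 = 0.2564
  σ(Q1,Q3) = 0.04 × 1.09 × 1.26 = 0.0549
  σ(Q1,Q4) = 0.06 × 1.09 × 0.80 = 0.0523
  σ(Q2,Q3) = 0.28 × 0.84 × 1.26 = 0.2964
  σ(Q2,Q4) = 0.27 × 0.84 × 0.80 = 0.1814
  σ(Q3,Q4) = 0.24 × 1.26 × 0.80 = 0.2419
σ²_T = Σσ²ᵢ + 2·Σσ_ij = 4.1213 + 2 × 1.0833 = 6.2879
α = (4/3)·(1 − 4.1213/6.2879) = 0.46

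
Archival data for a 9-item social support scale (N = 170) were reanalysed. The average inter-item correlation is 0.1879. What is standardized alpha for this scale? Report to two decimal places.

standardized alpha = 0.68

Standardized α = k·r̄ / (1 + (k−1)·r̄) = 9 × 0.1879 / (1 + 8 × 0.1879)
  = 1.6911 / 2.5032 = 0.68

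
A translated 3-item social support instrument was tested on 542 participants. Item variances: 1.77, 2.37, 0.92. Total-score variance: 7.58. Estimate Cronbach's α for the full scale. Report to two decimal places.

Cronbach's α = 0.50

Σσ²ᵢ = 1.77 + 2.37 + 0.92 = 5.06
α = (k/(k−1))·(1 − Σσ²ᵢ/total variance) = (3/2)·(1 − 5.06/7.58) = 0.50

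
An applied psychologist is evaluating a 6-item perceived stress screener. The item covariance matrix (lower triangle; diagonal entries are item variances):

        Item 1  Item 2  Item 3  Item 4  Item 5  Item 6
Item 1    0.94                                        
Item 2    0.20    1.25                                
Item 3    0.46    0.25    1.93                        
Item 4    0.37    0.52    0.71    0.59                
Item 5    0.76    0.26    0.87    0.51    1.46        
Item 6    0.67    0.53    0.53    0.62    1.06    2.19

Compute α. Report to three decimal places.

α = 0.799

Σσᵢ² = 0.94 + 1.25 + 1.93 + 0.59 + 1.46 + 2.19 = 8.36
Sum of off-diagonal covariances = 8.32
total variance = 8.36 + 2 × 8.32 = 25.00
α = (k/(k−1))·(1 − Σσᵢ²/total variance) = (6/5)·(1 − 8.36/25.00) = 0.799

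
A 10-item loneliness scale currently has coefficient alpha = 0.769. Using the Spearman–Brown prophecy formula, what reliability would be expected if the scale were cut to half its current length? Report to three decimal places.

predicted reliability = 0.625

Length factor m = 1/2
α' = m·α / (1 − (1−m)·α)
   = 1/2 × 0.769 / (1 − (1 − 1/2) × 0.769)
   = 0.3845 / 0.6155 = 0.625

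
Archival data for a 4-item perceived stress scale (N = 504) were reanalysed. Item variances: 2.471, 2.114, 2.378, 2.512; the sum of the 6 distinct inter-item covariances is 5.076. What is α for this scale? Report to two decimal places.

Σσ²ᵢ = 2.471 + 2.114 + 2.378 + 2.512 = 9.475
Sum of distinct covariances = 5.076
Var(T) = Σσ²ᵢ + 2·Σcov = 9.475 + 2 × 5.076 = 19.627
α = (4/3)·(1 − 9.475/19.627) = 0.69

α = 0.69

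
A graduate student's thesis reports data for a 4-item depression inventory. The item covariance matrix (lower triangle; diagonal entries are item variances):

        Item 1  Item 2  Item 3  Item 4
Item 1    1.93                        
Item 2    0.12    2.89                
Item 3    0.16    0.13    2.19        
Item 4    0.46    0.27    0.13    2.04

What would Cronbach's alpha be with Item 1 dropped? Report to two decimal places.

α = 0.19

Remaining items: Item 2, Item 3, Item 4 (k = 3).
Σσᵢ² = 2.89 + 2.19 + 2.04 = 7.12
Var(T) = 7.12 + 2 × 0.53 = 8.18
α (item deleted) = (3/2)·(1 − 7.12/8.18) = 0.19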